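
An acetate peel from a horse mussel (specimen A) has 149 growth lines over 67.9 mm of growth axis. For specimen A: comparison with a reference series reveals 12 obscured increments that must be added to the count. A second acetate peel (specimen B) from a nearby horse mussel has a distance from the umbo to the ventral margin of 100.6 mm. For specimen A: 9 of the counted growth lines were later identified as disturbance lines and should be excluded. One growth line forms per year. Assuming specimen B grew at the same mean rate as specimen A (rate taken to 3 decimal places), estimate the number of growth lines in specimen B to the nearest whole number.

Specimen A: after corrections the count is 149 − 9 + 12 = 152 growth lines.
A: 67.9 mm over 152 years gives 67.9 / 152 ≈ 0.447 mm per year.
Specimen B: 100.6 mm / 0.447 mm per year = 225.06 years ≈ 225 growth lines.

225 growth lines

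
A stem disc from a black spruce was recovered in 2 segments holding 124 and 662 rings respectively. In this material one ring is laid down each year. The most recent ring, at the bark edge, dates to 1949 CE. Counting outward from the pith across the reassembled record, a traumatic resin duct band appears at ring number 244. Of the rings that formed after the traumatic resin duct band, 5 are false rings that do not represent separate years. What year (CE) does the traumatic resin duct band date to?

Total rings = 124 + 662 = 786.
The traumatic resin duct band sits at ring 244 from the pith, so 786 − 244 = 542 rings formed after it.
Excluding 5 false rings: 542 − 5 = 537.
Counting back 537 years from 1949 CE places the traumatic resin duct band in 1949 − 537 = 1412 CE.

1412 CE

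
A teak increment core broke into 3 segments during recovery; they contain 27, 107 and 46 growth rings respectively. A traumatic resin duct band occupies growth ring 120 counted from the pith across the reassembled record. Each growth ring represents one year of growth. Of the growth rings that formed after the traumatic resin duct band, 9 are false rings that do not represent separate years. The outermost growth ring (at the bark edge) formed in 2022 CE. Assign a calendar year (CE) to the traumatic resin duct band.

1971 CE

Total growth rings = 27 + 107 + 46 = 180.
Between growth ring 120 and the bark edge there are 180 − 120 = 60 growth rings.
60 − 9 false = 51 true growth rings after the traumatic resin duct band.
Counting back 51 years from 2022 CE places the traumatic resin duct band in 2022 − 51 = 1971 CE.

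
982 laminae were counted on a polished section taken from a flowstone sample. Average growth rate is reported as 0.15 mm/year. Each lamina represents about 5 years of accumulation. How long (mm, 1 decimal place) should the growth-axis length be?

736.5 mm

Multiplying by 5 years per lamina: 982 × 5 = 4910 years.
Length ≈ 0.15 × 4910 = 736.5 mm.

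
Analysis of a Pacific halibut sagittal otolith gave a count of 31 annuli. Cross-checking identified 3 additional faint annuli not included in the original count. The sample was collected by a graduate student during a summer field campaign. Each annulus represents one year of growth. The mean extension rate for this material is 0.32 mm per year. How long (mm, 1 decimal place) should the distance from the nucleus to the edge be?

True annulus count = 31 + 3 = 34.
34 years at 0.32 mm/year gives 0.32 × 34 = 10.9 mm.

10.9 mm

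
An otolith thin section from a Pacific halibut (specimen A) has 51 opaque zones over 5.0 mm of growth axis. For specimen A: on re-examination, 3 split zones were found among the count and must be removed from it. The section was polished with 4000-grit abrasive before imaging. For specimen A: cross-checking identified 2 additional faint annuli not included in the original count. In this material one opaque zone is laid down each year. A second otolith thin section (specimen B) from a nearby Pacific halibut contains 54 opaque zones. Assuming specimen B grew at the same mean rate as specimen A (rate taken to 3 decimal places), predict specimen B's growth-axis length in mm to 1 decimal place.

Specimen A: correcting the raw count gives 51 − 3 + 2 = 50 true opaque zones.
A: 5.0 mm over 50 years gives 5.0 / 50 ≈ 0.100 mm per year.
Length of B = 0.100 × 54 = 5.4 mm.

5.4 mm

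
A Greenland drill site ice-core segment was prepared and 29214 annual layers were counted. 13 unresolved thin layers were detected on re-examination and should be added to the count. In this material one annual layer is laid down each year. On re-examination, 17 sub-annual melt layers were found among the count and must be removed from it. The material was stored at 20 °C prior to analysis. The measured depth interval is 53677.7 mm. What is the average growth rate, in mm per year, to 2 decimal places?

1.84 mm per year

True annual layer count = 29214 − 17 + 13 = 29210.
53677.7 mm over 29210 years gives 53677.7 / 29210 ≈ 1.84 mm per year.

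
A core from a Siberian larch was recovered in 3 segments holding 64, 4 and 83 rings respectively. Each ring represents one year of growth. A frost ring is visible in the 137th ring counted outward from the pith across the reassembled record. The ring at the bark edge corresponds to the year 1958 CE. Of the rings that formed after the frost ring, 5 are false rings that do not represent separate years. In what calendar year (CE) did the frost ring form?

Total rings = 64 + 4 + 83 = 151.
151 − 137 = 14 rings lie beyond the frost ring toward the bark edge.
Excluding 5 false rings: 14 − 5 = 9.
Counting back 9 years from 1958 CE places the frost ring in 1958 − 9 = 1949 CE.

1949 CE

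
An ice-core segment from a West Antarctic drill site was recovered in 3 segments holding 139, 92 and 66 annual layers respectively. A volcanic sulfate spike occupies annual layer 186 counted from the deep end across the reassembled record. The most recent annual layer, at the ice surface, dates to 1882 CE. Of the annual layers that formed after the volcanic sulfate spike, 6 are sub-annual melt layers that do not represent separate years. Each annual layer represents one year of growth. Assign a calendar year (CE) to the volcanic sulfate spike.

1777 CE

Total annual layers = 139 + 92 + 66 = 297.
297 − 186 = 111 annual layers lie beyond the volcanic sulfate spike toward the ice surface.
111 − 6 false = 105 true annual layers after the volcanic sulfate spike.
1882 − 105 = 1777 CE.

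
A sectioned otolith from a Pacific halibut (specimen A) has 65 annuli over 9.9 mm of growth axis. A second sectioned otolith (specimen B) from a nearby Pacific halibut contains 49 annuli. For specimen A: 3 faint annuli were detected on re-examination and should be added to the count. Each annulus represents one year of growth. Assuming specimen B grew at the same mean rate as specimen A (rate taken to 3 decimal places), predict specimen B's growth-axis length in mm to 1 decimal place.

7.2 mm

Specimen A: adjusted count: 65 + 3 = 68 annuli.
A: Mean rate = 9.9 mm / 68 years ≈ 0.146 mm/year.
For B, 0.146 mm/year × 49 years = 7.2 mm.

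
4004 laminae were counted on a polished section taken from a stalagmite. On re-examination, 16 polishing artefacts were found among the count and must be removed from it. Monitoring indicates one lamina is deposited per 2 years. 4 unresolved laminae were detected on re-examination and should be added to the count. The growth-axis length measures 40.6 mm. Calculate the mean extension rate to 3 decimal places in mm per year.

0.005 mm per year

True lamina count = 4004 − 16 + 4 = 3992.
Multiplying by 2 years per lamina: 3992 × 2 = 7984 years.
40.6 mm over 7984 years gives 40.6 / 7984 ≈ 0.005 mm per year.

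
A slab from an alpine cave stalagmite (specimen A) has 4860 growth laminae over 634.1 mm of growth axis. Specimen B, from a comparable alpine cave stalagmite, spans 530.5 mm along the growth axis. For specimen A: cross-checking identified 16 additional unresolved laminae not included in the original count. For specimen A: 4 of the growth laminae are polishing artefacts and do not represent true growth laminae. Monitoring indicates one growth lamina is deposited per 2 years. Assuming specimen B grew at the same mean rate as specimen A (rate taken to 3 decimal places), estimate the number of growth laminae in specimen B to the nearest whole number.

4081 growth laminae

Specimen A: correcting the raw count gives 4860 − 4 + 16 = 4872 true growth laminae.
Specimen A: 4872 growth laminae at 2 years each span 4872 × 2 = 9744 years.
A: Extension rate ≈ 634.1 / 9744 = 0.065 mm/year.
For B, 530.5 / 0.065 = 8161.54 years; at 2 years per growth lamina that is 8161.54 / 2 ≈ 4081 growth laminae.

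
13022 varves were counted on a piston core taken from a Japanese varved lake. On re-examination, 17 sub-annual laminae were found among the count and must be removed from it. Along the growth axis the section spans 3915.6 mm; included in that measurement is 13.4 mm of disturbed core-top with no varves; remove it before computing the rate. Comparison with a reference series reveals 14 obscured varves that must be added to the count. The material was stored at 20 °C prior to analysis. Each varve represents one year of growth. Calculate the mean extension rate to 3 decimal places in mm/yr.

After corrections the count is 13022 − 17 + 14 = 13019 varves.
Net length = 3915.6 − 13.4 = 3902.2 mm.
Extension rate ≈ 3902.2 / 13019 = 0.300 mm/yr.

0.300 mm/yr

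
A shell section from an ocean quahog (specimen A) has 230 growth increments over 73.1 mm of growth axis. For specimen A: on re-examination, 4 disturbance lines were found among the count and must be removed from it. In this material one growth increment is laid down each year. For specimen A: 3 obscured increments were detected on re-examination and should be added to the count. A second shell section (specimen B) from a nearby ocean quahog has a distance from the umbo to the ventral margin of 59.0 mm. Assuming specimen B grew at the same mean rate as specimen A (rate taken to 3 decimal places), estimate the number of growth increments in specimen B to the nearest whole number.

185 growth increments

Specimen A: correcting the raw count gives 230 − 4 + 3 = 229 true growth increments.
A: Mean rate = 73.1 mm / 229 years ≈ 0.319 mm/yr.
B spans 59.0 / 0.319 = 184.95 years ≈ 185 growth increments.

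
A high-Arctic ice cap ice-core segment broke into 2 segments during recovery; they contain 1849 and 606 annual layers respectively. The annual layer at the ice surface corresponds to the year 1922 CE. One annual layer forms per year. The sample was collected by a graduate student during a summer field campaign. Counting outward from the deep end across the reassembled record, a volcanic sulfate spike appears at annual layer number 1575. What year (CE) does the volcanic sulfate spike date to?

1042 CE

Total annual layers = 1849 + 606 = 2455.
The volcanic sulfate spike sits at annual layer 1575 from the deep end, so 2455 − 1575 = 880 annual layers formed after it.
Counting back 880 years from 1922 CE places the volcanic sulfate spike in 1922 − 880 = 1042 CE.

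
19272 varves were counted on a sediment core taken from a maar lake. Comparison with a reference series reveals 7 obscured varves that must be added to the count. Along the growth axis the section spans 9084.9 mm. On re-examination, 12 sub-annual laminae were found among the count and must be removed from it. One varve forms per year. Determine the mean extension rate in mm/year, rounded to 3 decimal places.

Adjusted count: 19272 − 12 + 7 = 19267 varves.
Extension rate ≈ 9084.9 / 19267 = 0.472 mm/year.

0.472 mm/year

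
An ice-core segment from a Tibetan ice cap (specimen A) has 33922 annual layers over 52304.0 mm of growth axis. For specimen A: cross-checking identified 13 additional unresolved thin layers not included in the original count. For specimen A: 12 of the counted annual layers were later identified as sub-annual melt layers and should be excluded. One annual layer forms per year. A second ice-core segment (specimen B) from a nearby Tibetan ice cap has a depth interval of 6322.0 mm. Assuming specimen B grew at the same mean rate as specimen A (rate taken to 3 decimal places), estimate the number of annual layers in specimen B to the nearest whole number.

Specimen A: adjusted count: 33922 − 12 + 13 = 33923 annual layers.
A: Extension rate ≈ 52304.0 / 33923 = 1.542 mm per year.
B spans 6322.0 / 1.542 = 4099.87 years ≈ 4100 annual layers.

4100 annual layers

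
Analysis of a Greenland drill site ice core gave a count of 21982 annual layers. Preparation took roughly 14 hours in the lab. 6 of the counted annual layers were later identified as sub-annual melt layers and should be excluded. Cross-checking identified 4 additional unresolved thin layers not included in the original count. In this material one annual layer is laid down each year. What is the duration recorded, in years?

21980 yr

After corrections the count is 21982 − 6 + 4 = 21980 annual layers.
At one annual layer per year, that is 21980 years.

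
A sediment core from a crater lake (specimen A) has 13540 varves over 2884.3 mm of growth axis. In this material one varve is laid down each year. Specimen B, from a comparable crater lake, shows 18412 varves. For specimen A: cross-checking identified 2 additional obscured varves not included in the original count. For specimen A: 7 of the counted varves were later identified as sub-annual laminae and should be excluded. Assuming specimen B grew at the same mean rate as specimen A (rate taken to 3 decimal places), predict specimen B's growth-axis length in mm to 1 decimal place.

3921.8 mm

Specimen A: adjusted count: 13540 − 7 + 2 = 13535 varves.
A: Mean rate = 2884.3 mm / 13535 years ≈ 0.213 mm/year.
B's length ≈ 0.213 × 18412 = 3921.8 mm.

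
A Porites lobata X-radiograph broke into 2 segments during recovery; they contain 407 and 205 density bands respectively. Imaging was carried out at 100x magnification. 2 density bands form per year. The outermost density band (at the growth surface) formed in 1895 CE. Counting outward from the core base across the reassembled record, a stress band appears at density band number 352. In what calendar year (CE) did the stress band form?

1765 CE

Total density bands = 407 + 205 = 612.
The stress band sits at density band 352 from the core base, so 612 − 352 = 260 density bands formed after it.
260 density bands at 2 per year is 260 / 2 = 130 years.
The density band at the growth surface is 1895 CE, so the stress band dates to 1895 − 130 = 1765 CE.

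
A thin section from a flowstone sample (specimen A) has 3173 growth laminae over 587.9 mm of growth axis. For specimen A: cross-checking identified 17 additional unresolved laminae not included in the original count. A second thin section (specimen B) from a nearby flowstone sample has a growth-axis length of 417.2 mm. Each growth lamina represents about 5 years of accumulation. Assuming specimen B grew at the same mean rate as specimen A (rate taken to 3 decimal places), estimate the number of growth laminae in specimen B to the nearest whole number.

Specimen A: true growth lamina count = 3173 + 17 = 3190.
Specimen A: at 5 years per growth lamina, 3190 × 5 = 15950 years.
A: Extension rate ≈ 587.9 / 15950 = 0.037 mm per year.
For B, 417.2 / 0.037 = 11275.68 years; at 5 years per growth lamina that is 11275.68 / 5 ≈ 2255 growth laminae.

2255 growth laminae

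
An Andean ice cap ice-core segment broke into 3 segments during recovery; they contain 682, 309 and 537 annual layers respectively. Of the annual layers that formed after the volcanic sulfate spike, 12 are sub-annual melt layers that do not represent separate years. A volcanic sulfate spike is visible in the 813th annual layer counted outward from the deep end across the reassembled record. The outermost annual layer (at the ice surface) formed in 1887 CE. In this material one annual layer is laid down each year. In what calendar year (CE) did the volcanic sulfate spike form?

Total annual layers = 682 + 309 + 537 = 1528.
The volcanic sulfate spike sits at annual layer 813 from the deep end, so 1528 − 813 = 715 annual layers formed after it.
715 − 12 false = 703 true annual layers after the volcanic sulfate spike.
1887 − 703 = 1184 CE.

1184 CE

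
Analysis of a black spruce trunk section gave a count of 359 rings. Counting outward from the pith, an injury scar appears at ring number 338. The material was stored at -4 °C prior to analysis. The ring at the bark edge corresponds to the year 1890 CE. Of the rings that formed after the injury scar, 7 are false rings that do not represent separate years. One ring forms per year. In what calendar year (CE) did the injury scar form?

1876 CE

359 − 338 = 21 rings lie beyond the injury scar toward the bark edge.
Removing the 7 false rings leaves 21 − 7 = 14 true rings beyond the injury scar.
Counting back 14 years from 1890 CE places the injury scar in 1890 − 14 = 1876 CE.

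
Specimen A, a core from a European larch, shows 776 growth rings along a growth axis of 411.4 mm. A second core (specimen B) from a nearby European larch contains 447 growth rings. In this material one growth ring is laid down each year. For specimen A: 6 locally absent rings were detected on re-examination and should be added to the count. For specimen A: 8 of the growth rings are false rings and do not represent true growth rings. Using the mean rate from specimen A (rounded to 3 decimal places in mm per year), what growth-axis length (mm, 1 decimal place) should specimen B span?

Specimen A: adjusted count: 776 − 8 + 6 = 774 growth rings.
A: 411.4 mm over 774 years gives 411.4 / 774 ≈ 0.532 mm per year.
B's length ≈ 0.532 × 447 = 237.8 mm.

237.8 mm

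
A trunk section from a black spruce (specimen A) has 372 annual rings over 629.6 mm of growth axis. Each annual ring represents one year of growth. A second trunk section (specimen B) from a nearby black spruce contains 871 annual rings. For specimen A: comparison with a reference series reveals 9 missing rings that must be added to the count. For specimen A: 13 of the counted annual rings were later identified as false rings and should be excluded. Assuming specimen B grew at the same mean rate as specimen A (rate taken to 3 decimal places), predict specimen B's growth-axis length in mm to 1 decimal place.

1490.3 mm

Specimen A: adjusted count: 372 − 13 + 9 = 368 annual rings.
A: 629.6 mm over 368 years gives 629.6 / 368 ≈ 1.711 mm/year.
For B, 1.711 mm/year × 871 years = 1490.3 mm.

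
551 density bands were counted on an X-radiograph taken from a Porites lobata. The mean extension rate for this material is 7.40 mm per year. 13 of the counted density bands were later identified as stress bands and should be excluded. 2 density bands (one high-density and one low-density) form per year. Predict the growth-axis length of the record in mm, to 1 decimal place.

1990.6 mm

Correcting the raw count gives 551 − 13 = 538 true density bands.
With 2 density bands per year, 538 / 2 = 269 years.
269 years at 7.40 mm/year gives 7.40 × 269 = 1990.6 mm.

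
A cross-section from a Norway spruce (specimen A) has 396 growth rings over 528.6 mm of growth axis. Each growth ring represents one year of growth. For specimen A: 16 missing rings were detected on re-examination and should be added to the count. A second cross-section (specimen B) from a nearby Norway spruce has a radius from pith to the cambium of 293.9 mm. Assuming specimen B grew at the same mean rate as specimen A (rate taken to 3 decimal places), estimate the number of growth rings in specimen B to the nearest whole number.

Specimen A: after corrections the count is 396 + 16 = 412 growth rings.
A: Extension rate ≈ 528.6 / 412 = 1.283 mm/yr.
B spans 293.9 / 1.283 = 229.07 years ≈ 229 growth rings.

229 growth rings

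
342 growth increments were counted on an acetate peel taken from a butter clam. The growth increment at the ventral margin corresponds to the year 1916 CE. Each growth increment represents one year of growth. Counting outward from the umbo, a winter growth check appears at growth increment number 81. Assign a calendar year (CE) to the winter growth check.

Between growth increment 81 and the ventral margin there are 342 − 81 = 261 growth increments.
1916 − 261 = 1655 CE.

1655 CE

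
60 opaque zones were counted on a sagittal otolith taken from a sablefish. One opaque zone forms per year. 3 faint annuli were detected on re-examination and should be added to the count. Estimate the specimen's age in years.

True opaque zone count = 60 + 3 = 63.
At one opaque zone per year, that is 63 years.

63 years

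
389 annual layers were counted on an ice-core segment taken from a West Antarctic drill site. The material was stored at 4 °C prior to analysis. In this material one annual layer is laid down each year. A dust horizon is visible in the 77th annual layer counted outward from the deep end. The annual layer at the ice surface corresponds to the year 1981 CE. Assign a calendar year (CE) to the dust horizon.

389 − 77 = 312 annual layers lie beyond the dust horizon toward the ice surface.
Counting back 312 years from 1981 CE places the dust horizon in 1981 − 312 = 1669 CE.

1669 CE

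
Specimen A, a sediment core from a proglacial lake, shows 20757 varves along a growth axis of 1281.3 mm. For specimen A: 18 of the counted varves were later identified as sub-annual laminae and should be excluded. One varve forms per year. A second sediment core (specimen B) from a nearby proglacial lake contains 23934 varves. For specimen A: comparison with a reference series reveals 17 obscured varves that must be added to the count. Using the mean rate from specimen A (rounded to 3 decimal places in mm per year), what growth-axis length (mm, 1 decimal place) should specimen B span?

Specimen A: adjusted count: 20757 − 18 + 17 = 20756 varves.
A: Extension rate ≈ 1281.3 / 20756 = 0.062 mm per year.
Length of B = 0.062 × 23934 = 1483.9 mm.

1483.9 mm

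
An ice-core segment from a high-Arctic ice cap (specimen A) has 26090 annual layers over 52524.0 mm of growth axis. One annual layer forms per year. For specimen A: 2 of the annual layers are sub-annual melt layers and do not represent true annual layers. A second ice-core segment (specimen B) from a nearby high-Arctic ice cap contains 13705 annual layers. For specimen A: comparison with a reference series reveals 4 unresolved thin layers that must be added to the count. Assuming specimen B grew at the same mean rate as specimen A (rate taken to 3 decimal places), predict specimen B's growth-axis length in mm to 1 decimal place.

27588.2 mm

Specimen A: correcting the raw count gives 26090 − 2 + 4 = 26092 true annual layers.
A: Mean rate = 52524.0 mm / 26092 years ≈ 2.013 mm per year.
For B, 2.013 mm/year × 13705 years = 27588.2 mm.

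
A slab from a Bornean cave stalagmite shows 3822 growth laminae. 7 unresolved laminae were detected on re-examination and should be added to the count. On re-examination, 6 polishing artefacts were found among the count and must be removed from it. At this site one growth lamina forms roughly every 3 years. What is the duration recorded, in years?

Correcting the raw count gives 3822 − 6 + 7 = 3823 true growth laminae.
At 3 years per growth lamina, 3823 × 3 = 11469 years.

11469 years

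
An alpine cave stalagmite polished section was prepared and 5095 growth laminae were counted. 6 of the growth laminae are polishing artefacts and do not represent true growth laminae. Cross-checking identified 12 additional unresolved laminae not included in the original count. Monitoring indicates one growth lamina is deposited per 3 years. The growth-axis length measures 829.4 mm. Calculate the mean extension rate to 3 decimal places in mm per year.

0.054 mm per year

True growth lamina count = 5095 − 6 + 12 = 5101.
At 3 years per growth lamina, 5101 × 3 = 15303 years.
Mean rate = 829.4 mm / 15303 years ≈ 0.054 mm per year.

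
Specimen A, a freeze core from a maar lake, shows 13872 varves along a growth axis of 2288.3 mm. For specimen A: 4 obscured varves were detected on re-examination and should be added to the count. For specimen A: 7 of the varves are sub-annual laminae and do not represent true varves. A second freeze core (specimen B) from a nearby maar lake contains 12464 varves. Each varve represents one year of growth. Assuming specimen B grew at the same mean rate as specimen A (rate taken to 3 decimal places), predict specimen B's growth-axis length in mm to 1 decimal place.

Specimen A: true varve count = 13872 − 7 + 4 = 13869.
A: Mean rate = 2288.3 mm / 13869 years ≈ 0.165 mm per year.
B's length ≈ 0.165 × 12464 = 2056.6 mm.

2056.6 mm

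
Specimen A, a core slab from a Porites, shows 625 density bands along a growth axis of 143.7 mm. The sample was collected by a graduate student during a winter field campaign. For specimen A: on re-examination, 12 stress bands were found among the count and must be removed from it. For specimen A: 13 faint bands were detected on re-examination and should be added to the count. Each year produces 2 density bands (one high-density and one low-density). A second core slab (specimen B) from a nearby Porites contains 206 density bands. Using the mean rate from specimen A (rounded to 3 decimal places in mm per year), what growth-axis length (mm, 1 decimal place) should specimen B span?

47.3 mm

Specimen A: after corrections the count is 625 − 12 + 13 = 626 density bands.
Specimen A: dividing by 2 density bands per year: 626 / 2 = 313 years.
A: Mean rate = 143.7 mm / 313 years ≈ 0.459 mm/yr.
Specimen B: 206 density bands at 2 per year is 206 / 2 = 103 years. B's length ≈ 0.459 × 103 = 47.3 mm.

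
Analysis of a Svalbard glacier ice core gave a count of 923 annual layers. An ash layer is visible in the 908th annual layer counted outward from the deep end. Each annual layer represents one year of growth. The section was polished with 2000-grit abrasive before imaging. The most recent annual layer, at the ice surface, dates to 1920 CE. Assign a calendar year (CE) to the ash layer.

923 − 908 = 15 annual layers lie beyond the ash layer toward the ice surface.
1920 − 15 = 1905 CE.

1905 CE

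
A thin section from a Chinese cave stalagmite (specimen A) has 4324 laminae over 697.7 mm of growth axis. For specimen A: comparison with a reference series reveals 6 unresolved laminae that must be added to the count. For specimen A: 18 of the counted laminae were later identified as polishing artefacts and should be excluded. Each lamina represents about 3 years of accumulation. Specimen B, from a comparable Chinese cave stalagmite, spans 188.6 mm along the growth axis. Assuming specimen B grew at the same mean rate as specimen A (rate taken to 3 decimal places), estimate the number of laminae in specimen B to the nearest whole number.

1164 laminae

Specimen A: correcting the raw count gives 4324 − 18 + 6 = 4312 true laminae.
Specimen A: multiplying by 3 years per lamina: 4312 × 3 = 12936 years.
A: 697.7 mm over 12936 years gives 697.7 / 12936 ≈ 0.054 mm per year.
For B, 188.6 / 0.054 = 3492.59 years; at 3 years per lamina that is 3492.59 / 3 ≈ 1164 laminae.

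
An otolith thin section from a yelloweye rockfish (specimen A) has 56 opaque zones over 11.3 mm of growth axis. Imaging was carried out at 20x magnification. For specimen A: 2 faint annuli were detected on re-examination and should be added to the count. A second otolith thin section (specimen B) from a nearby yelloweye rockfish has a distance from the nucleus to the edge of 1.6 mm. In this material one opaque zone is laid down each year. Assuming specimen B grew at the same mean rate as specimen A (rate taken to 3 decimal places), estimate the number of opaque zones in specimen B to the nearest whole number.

Specimen A: adjusted count: 56 + 2 = 58 opaque zones.
A: Mean rate = 11.3 mm / 58 years ≈ 0.195 mm/year.
Specimen B: 1.6 mm / 0.195 mm per year = 8.21 years ≈ 8 opaque zones.

8 opaque zones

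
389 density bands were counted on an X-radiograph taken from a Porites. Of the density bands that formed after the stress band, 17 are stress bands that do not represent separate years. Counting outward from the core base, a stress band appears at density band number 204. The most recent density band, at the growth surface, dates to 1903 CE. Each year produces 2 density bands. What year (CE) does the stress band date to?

1819 CE

The stress band sits at density band 204 from the core base, so 389 − 204 = 185 density bands formed after it.
Removing the 17 false density bands leaves 185 − 17 = 168 true density bands beyond the stress band.
Dividing by 2 density bands per year: 168 / 2 = 84 years.
Counting back 84 years from 1903 CE places the stress band in 1903 − 84 = 1819 CE.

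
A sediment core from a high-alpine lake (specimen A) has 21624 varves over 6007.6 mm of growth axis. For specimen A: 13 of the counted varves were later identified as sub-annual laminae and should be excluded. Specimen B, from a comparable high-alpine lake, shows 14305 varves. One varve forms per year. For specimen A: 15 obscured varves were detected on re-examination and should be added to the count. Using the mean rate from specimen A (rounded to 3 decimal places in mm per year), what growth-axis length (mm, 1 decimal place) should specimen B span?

3976.8 mm

Specimen A: after corrections the count is 21624 − 13 + 15 = 21626 varves.
A: 6007.6 mm over 21626 years gives 6007.6 / 21626 ≈ 0.278 mm/year.
For B, 0.278 mm/year × 14305 years = 3976.8 mm.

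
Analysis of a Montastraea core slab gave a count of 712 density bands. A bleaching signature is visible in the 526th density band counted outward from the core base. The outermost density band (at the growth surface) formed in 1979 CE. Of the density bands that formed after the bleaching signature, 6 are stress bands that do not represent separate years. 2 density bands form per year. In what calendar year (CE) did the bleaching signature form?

The bleaching signature sits at density band 526 from the core base, so 712 − 526 = 186 density bands formed after it.
Removing the 6 false density bands leaves 186 − 6 = 180 true density bands beyond the bleaching signature.
180 density bands at 2 per year is 180 / 2 = 90 years.
1979 − 90 = 1889 CE.

1889 CE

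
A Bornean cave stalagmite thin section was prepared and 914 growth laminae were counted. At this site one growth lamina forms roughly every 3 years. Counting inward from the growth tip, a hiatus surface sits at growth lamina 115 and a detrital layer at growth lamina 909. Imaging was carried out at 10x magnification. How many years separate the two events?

The two markers are separated by 909 − 115 = 794 growth laminae.
At 3 years per growth lamina, 794 × 3 = 2382 years.

2382 yr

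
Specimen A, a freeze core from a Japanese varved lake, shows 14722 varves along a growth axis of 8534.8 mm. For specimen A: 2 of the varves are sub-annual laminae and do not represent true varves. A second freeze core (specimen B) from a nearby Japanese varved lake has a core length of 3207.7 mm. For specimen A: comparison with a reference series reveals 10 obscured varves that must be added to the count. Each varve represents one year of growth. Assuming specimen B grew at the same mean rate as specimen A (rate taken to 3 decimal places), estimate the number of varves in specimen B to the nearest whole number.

Specimen A: true varve count = 14722 − 2 + 10 = 14730.
A: Extension rate ≈ 8534.8 / 14730 = 0.579 mm per year.
For B, 3207.7 / 0.579 = 5540.07 years ≈ 5540 varves.

5540 varves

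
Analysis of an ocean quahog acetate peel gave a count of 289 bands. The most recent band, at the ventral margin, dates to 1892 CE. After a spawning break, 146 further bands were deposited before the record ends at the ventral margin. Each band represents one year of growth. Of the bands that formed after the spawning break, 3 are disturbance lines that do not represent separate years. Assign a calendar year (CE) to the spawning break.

1749 CE

146 bands post-date the spawning break.
146 − 3 false = 143 true bands after the spawning break.
Counting back 143 years from 1892 CE places the spawning break in 1892 − 143 = 1749 CE.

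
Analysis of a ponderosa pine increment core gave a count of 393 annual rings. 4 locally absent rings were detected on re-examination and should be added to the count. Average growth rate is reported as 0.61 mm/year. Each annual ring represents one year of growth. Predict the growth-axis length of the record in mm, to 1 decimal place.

Correcting the raw count gives 393 + 4 = 397 true annual rings.
397 years at 0.61 mm/year gives 0.61 × 397 = 242.2 mm.

242.2 mm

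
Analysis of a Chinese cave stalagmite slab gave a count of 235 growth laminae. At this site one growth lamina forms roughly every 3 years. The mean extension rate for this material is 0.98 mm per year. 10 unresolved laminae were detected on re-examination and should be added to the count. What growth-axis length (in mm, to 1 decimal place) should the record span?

720.3 mm

Correcting the raw count gives 235 + 10 = 245 true growth laminae.
At 3 years per growth lamina, 245 × 3 = 735 years.
Length ≈ 0.98 × 735 = 720.3 mm.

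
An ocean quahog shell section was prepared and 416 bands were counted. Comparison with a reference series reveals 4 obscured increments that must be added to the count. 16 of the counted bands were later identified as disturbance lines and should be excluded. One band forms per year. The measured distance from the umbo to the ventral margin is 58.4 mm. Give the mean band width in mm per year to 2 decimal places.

0.14 mm per year

Correcting the raw count gives 416 − 16 + 4 = 404 true bands.
Mean rate = 58.4 mm / 404 years ≈ 0.14 mm per year.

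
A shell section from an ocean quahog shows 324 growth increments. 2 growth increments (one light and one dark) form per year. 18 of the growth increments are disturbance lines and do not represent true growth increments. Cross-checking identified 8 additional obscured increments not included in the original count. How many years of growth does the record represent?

Adjusted count: 324 − 18 + 8 = 314 growth increments.
314 growth increments at 2 per year is 314 / 2 = 157 years.

157 yr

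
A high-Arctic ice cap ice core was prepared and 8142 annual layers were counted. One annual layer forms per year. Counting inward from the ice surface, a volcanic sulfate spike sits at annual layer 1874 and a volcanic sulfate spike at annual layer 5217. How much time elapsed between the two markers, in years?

3343 years

5217 − 1874 = 3343 annual layers lie between the two events.
That is 3343 years at one annual layer per year.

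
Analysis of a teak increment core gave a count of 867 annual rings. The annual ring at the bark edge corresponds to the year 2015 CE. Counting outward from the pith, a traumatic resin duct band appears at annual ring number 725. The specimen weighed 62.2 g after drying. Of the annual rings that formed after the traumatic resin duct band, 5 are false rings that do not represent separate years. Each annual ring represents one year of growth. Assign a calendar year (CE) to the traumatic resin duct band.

Between annual ring 725 and the bark edge there are 867 − 725 = 142 annual rings.
142 − 5 false = 137 true annual rings after the traumatic resin duct band.
Counting back 137 years from 2015 CE places the traumatic resin duct band in 2015 − 137 = 1878 CE.

1878 CE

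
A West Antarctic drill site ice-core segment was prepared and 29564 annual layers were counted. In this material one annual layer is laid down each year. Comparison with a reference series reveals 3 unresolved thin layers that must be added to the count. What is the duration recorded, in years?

29567 years

True annual layer count = 29564 + 3 = 29567.
One annual layer per year makes the duration 29567 years.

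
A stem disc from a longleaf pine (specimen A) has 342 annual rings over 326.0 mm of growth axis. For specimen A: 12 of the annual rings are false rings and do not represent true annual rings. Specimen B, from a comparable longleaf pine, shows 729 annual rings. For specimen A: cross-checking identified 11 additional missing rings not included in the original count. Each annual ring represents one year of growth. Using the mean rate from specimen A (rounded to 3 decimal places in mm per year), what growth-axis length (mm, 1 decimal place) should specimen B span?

696.9 mm

Specimen A: true annual ring count = 342 − 12 + 11 = 341.
A: Extension rate ≈ 326.0 / 341 = 0.956 mm per year.
For B, 0.956 mm/year × 729 years = 696.9 mm.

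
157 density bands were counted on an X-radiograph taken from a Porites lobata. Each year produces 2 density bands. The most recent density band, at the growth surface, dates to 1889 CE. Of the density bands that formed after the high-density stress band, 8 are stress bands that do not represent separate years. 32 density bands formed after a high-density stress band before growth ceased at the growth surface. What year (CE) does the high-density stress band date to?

1877 CE

32 density bands formed after the high-density stress band.
Excluding 8 false density bands: 32 − 8 = 24.
With 2 density bands per year, 24 / 2 = 12 years.
The density band at the growth surface is 1889 CE, so the high-density stress band dates to 1889 − 12 = 1877 CE.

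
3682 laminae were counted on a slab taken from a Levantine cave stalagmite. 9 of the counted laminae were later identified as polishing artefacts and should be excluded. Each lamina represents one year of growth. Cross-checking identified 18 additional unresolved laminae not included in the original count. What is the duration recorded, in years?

3691 years

Correcting the raw count gives 3682 − 9 + 18 = 3691 true laminae.
One lamina per year makes the duration 3691 years.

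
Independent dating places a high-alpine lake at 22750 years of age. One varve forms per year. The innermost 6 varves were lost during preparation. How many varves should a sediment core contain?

22744 varves

At one varve per year, 22750 years correspond to 22750 varves.
Subtracting the 6 varves not captured gives 22750 − 6 = 22744 varves in the record.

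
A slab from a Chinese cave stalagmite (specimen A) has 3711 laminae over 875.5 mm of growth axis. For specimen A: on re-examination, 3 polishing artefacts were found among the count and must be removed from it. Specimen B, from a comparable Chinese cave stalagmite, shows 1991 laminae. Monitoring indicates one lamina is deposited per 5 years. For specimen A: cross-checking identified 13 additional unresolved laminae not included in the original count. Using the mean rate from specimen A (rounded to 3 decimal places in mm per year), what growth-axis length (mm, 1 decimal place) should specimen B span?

Specimen A: after corrections the count is 3711 − 3 + 13 = 3721 laminae.
Specimen A: at 5 years per lamina, 3721 × 5 = 18605 years.
A: 875.5 mm over 18605 years gives 875.5 / 18605 ≈ 0.047 mm/yr.
Specimen B: at 5 years per lamina, 1991 × 5 = 9955 years. For B, 0.047 mm/year × 9955 years = 467.9 mm.

467.9 mm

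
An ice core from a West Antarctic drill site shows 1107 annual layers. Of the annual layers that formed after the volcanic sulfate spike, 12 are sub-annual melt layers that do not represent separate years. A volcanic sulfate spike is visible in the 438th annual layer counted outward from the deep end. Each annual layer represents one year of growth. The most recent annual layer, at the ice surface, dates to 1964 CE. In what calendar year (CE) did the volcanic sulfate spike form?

1107 − 438 = 669 annual layers lie beyond the volcanic sulfate spike toward the ice surface.
669 − 12 false = 657 true annual layers after the volcanic sulfate spike.
Counting back 657 years from 1964 CE places the volcanic sulfate spike in 1964 − 657 = 1307 CE.

1307 CE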